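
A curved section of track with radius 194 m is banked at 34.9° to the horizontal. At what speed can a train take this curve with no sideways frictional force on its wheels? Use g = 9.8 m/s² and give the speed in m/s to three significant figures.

36.4 m/s

On a frictionless banked curve, N sinθ = mv²/r and N cosθ = mg, so tanθ = v²/(rg).
v = √(r g tanθ) = √(194 × 9.8 × tan 34.9°) = √(194 × 9.8 × 0.6976) = √1326 = 36.42 m/s.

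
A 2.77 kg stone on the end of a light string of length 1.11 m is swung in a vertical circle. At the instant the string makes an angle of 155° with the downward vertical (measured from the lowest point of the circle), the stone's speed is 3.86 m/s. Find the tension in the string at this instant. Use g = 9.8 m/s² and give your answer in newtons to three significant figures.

12.6 N

Take the radial direction toward the centre of the circle as positive. The component of the weight along the string toward the centre is −mg cos φ (φ measured from the bottom), so Newton's second law along the string gives T − mg cos φ = m v²/r.
cos 155° = -0.9063, so T = m(v²/r + g cos φ) = 2.77 × ((3.86)²/1.11 + 9.8 × -0.9063) = 2.77 × (13.42 + (-8.882)) = 2.77 × 4.541 = 12.58 N.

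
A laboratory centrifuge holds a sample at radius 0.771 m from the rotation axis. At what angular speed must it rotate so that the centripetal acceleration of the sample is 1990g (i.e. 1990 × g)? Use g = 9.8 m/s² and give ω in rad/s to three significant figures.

159 rad/s

Centripetal acceleration a_c = ω²r. Setting ω²r = 1990g:
ω = √(1990g / r) = √(1990 × 9.8 / 0.771) = √25290 = 159.0 rad/s.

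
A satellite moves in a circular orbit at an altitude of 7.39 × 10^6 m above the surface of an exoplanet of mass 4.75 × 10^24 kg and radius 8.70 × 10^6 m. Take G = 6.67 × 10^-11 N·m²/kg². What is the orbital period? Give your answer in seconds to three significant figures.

r = R + h = 8.70 × 10^6 + 7.39 × 10^6 = 1.609 × 10^7 m. Gravity provides the centripetal force: G M m / r² = m v² / r ⇒ v = √(GM/r) = 4437 m/s.
T = 2πr/v = 2π × 1.609 × 10^7 / 4437 = 22780 s.

22800 s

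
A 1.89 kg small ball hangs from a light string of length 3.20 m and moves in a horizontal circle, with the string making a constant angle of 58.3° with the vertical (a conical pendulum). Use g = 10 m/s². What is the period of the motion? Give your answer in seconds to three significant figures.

r = L sinθ = 2.723 m. From T sinθ = mω²r and T cosθ = mg: tanθ = ω²r/g, so ω² = g tanθ / r = g/(L cosθ).
ω = √(g/(L cosθ)) = √(10.0/(3.20 × 0.5255)) = √5.947 = 2.439 rad/s.
Period = 2π/ω = 2.576 s.

2.58 s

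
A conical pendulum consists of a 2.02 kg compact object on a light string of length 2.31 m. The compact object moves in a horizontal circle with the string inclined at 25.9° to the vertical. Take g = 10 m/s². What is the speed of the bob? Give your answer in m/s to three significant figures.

The radius of the circle is r = L sinθ = 2.31 × sin 25.9° = 1.009 m.
Horizontally T sinθ = mv²/r and vertically T cosθ = mg, so tanθ = v²/(rg).
v = √(r g tanθ) = √(1.009 × 10.0 × 0.4856) = √4.899 = 2.213 m/s.

2.21 m/s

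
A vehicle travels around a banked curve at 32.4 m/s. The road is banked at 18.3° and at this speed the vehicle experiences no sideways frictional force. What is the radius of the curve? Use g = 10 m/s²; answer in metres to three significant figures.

Frictionless banking: tanθ = v²/(rg), so r = v²/(g tanθ).
r = (32.4)²/(10.0 × tan 18.3°) = 1050/(10.0 × 0.3307) = 1050/3.307 = 317.4 m.

317 m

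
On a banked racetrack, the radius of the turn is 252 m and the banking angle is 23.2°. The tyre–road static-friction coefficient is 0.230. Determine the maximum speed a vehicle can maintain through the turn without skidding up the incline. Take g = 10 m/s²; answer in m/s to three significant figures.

42.9 m/s

At the maximum speed, friction acts down the slope at its limiting value f = μN. Radially (horizontal, toward centre): N sinθ + μN cosθ = mv²/r. Vertically: N cosθ − μN sinθ = mg.
Dividing: v² = r g (sinθ + μcosθ)/(cosθ − μsinθ).
sinθ + μcosθ = 0.3939 + 0.230×0.9191 = 0.6053; cosθ − μsinθ = 0.9191 − 0.230×0.3939 = 0.8285.
v² = 252 × 10.0 × 0.6053/0.8285 = 1841 m²/s², so v = 42.91 m/s.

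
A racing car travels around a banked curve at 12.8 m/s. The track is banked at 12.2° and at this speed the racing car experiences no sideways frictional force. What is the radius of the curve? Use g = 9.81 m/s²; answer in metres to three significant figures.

Frictionless banking: tanθ = v²/(rg), so r = v²/(g tanθ).
r = (12.8)²/(9.81 × tan 12.2°) = 163.8/(9.81 × 0.2162) = 163.8/2.121 = 77.25 m.

77.2 m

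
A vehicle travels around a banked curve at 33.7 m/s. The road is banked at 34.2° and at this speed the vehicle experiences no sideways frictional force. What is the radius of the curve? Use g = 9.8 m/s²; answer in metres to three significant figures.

Frictionless banking: tanθ = v²/(rg), so r = v²/(g tanθ).
r = (33.7)²/(9.8 × tan 34.2°) = 1136/(9.8 × 0.6796) = 1136/6.660 = 170.5 m.

171 m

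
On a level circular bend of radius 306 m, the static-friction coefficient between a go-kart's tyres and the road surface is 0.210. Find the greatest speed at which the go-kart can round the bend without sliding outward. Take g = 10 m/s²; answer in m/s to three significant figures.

25.3 m/s

On a flat curve, static friction is the only horizontal force, so it must supply the full centripetal force: μ_s m g = m v²/r.
Mass cancels: v_max = √(μ_s g r) = √(0.210 × 10.0 × 306) = √642.6 = 25.35 m/s.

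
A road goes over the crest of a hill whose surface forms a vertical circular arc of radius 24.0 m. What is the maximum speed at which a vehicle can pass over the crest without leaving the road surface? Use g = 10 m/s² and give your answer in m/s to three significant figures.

15.5 m/s

At the crest the centre of the circle is below the vehicle, so the net downward (centripetal) force is mg − N = mv²/r.
The vehicle leaves the road when N → 0, giving v_max = √(g r) = √(10.0 × 24.0) = 15.49 m/s.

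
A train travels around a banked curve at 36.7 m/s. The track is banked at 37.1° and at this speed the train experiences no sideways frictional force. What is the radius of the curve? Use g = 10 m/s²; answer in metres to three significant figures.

Frictionless banking: tanθ = v²/(rg), so r = v²/(g tanθ).
r = (36.7)²/(10.0 × tan 37.1°) = 1347/(10.0 × 0.7563) = 1347/7.563 = 178.1 m.

178 m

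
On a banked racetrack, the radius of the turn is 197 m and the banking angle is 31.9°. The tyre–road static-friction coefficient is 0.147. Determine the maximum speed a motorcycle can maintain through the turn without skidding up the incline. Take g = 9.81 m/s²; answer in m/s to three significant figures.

40.5 m/s

At the maximum speed, friction acts down the slope at its limiting value f = μN. Radially (horizontal, toward centre): N sinθ + μN cosθ = mv²/r. Vertically: N cosθ − μN sinθ = mg.
Dividing: v² = r g (sinθ + μcosθ)/(cosθ − μsinθ).
sinθ + μcosθ = 0.5284 + 0.147×0.8490 = 0.6532; cosθ − μsinθ = 0.8490 − 0.147×0.5284 = 0.7713.
v² = 197 × 9.81 × 0.6532/0.7713 = 1637 m²/s², so v = 40.46 m/s.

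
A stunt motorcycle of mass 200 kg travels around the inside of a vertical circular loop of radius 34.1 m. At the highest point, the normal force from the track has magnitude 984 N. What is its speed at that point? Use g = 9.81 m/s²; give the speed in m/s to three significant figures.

At the top, N + mg = mv²/r, so v = √(r(N/m + g)) = √(34.1 × (984/200 + 9.81)) = √(34.1 × 14.73) = √502.3 = 22.41 m/s.

22.4 m/s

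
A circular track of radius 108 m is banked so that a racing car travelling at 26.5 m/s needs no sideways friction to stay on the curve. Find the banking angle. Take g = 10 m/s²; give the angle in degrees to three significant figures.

33.0°

For a frictionless banked turn: horizontally N sinθ = mv²/r and vertically N cosθ = mg.
Dividing: tanθ = v²/(r g) = (26.5)²/(108 × 10.0) = 702.2/1080 = 0.6502.
θ = arctan(0.6502) = 33.03°.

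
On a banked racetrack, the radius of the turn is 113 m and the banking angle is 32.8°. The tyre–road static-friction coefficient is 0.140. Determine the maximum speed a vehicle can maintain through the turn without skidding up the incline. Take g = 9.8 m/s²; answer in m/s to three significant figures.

30.9 m/s

At the maximum speed, friction acts down the slope at its limiting value f = μN. Radially (horizontal, toward centre): N sinθ + μN cosθ = mv²/r. Vertically: N cosθ − μN sinθ = mg.
Dividing: v² = r g (sinθ + μcosθ)/(cosθ − μsinθ).
sinθ + μcosθ = 0.5417 + 0.140×0.8406 = 0.6594; cosθ − μsinθ = 0.8406 − 0.140×0.5417 = 0.7647.
v² = 113 × 9.8 × 0.6594/0.7647 = 954.9 m²/s², so v = 30.90 m/s.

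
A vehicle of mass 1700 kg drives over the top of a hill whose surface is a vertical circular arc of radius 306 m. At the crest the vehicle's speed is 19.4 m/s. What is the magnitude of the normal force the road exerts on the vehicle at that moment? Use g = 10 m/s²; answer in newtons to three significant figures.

14900 N

At the crest the centripetal acceleration points downward (toward the centre of the arc), so mg − N = mv²/r.
N = m(g − v²/r) = 1700 × (10.0 − (19.4)²/306) = 1700 × (10.0 − 1.230) = 1700 × 8.770 = 14910 N.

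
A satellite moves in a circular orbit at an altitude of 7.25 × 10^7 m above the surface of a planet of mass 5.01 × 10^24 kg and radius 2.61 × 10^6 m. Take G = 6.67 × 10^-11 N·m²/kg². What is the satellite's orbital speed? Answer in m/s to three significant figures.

Orbital radius r = R + h = 2.61 × 10^6 + 7.25 × 10^7 = 7.511 × 10^7 m.
Gravity supplies the centripetal force: G M m / r² = m v² / r, so v = √(GM/r).
v = √(6.67 × 10^-11 × 5.01 × 10^24 / 7.511 × 10^7) = √(4.449 × 10^6) = 2109 m/s.

2110 m/s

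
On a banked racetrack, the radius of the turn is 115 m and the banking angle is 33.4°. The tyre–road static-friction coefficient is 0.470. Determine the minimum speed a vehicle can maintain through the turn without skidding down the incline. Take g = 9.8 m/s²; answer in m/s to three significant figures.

12.8 m/s

At the minimum speed, friction acts up the slope at its limiting value f = μN. Radially (horizontal, toward centre): N sinθ − μN cosθ = mv²/r. Vertically: N cosθ + μN sinθ = mg.
Dividing: v² = r g (sinθ − μcosθ)/(cosθ + μsinθ).
sinθ − μcosθ = 0.5505 − 0.470×0.8348 = 0.1581; cosθ + μsinθ = 0.8348 + 0.470×0.5505 = 1.094.
v² = 115 × 9.8 × 0.1581/1.094 = 162.9 m²/s², so v = 12.76 m/s.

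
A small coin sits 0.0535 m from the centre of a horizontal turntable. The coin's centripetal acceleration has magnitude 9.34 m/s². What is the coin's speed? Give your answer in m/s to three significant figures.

a_c = v²/r ⇒ v = √(a_c · r) = √(9.34 × 0.0535) = √0.4997 = 0.7069 m/s.

0.707 m/s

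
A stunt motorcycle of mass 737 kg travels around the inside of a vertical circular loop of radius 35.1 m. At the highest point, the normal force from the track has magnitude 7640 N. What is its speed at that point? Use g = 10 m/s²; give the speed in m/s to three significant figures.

At the top, N + mg = mv²/r, so v = √(r(N/m + g)) = √(35.1 × (7640/737 + 10.0)) = √(35.1 × 20.37) = √714.9 = 26.74 m/s.

26.7 m/s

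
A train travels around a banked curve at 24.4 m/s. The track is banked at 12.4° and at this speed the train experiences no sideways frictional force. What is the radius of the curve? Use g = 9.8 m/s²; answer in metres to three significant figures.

Frictionless banking: tanθ = v²/(rg), so r = v²/(g tanθ).
r = (24.4)²/(9.8 × tan 12.4°) = 595.4/(9.8 × 0.2199) = 595.4/2.155 = 276.3 m.

276 m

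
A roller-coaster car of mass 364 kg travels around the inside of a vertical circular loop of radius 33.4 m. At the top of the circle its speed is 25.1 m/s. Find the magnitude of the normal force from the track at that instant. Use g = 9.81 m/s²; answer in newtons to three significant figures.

3300 N

At the top, both N and the weight mg point inward (toward the centre), so N + mg = mv²/r.
N = m(v²/r − g) = 364 × ((25.1)²/33.4 − 9.81) = 364 × (18.86 − 9.81) = 364 × 9.053 = 3295 N.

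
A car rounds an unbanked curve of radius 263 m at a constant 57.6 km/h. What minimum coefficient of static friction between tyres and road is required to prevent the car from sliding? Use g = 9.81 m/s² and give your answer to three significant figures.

0.0992

v = 57.6/3.6 = 16.00 m/s.
Friction provides the centripetal force: μ_s m g = m v²/r, so μ_s = v²/(g r) = (16.00)²/(9.81 × 263) = 256.0/2580 = 0.09922.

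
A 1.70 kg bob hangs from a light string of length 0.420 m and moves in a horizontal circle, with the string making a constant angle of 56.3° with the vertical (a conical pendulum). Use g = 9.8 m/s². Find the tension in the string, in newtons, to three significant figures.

Vertically the bob has no acceleration, so T cosθ = mg.
T = mg/cosθ = 1.70 × 9.8 / cos 56.3° = 16.66/0.5548 = 30.03 N.

30.0 N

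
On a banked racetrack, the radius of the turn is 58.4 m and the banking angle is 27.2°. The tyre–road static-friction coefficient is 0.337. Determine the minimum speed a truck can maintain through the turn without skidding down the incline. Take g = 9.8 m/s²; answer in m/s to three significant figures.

9.29 m/s

At the minimum speed, friction acts up the slope at its limiting value f = μN. Radially (horizontal, toward centre): N sinθ − μN cosθ = mv²/r. Vertically: N cosθ + μN sinθ = mg.
Dividing: v² = r g (sinθ − μcosθ)/(cosθ + μsinθ).
sinθ − μcosθ = 0.4571 − 0.337×0.8894 = 0.1574; cosθ + μsinθ = 0.8894 + 0.337×0.4571 = 1.043.
v² = 58.4 × 9.8 × 0.1574/1.043 = 86.31 m²/s², so v = 9.290 m/s.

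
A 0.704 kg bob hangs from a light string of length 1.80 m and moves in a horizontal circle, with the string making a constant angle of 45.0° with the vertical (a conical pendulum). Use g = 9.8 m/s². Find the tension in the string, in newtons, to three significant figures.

Vertically the bob has no acceleration, so T cosθ = mg.
T = mg/cosθ = 0.704 × 9.8 / cos 45.0° = 6.899/0.7071 = 9.757 N.

9.76 N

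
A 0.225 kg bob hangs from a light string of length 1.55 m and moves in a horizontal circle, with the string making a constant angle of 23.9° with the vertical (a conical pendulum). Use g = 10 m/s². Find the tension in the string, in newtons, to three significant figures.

Vertically the bob has no acceleration, so T cosθ = mg.
T = mg/cosθ = 0.225 × 10.0 / cos 23.9° = 2.250/0.9143 = 2.461 N.

2.46 N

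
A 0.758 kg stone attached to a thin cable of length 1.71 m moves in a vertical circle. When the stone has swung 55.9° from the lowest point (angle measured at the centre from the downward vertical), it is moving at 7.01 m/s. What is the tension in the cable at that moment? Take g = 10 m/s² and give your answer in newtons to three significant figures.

Take the radial direction toward the centre of the circle as positive. The component of the weight along the string toward the centre is −mg cos φ (φ measured from the bottom), so Newton's second law along the string gives T − mg cos φ = m v²/r.
cos 55.9° = 0.5606, so T = m(v²/r + g cos φ) = 0.758 × ((7.01)²/1.71 + 10.0 × 0.5606) = 0.758 × (28.74 + (5.606)) = 0.758 × 34.34 = 26.03 N.

26.0 N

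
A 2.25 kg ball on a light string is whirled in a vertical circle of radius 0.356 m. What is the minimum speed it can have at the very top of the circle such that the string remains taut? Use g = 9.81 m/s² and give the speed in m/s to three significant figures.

At the top, both weight mg and T point toward the centre: T + mg = mv²/r.
At minimum speed T → 0, so mg = mv_min²/r ⇒ v_min = √(g r) = √(9.81 × 0.356) = 1.869 m/s.

1.87 m/s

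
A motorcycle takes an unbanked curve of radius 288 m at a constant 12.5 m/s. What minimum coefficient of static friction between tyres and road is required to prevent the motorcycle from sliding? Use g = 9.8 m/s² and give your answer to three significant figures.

0.0554

Friction provides the centripetal force: μ_s m g = m v²/r, so μ_s = v²/(g r) = (12.50)²/(9.8 × 288) = 156.2/2822 = 0.05536.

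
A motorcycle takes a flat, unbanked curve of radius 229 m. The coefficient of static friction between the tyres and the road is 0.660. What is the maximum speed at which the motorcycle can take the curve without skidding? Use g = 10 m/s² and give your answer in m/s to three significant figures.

38.9 m/s

Friction provides the centripetal force on a flat curve. At maximum speed it is at its limiting value: μ_s m g = m v²/r.
Mass cancels: v_max = √(μ_s g r) = √(0.660 × 10.0 × 229) = √1511 = 38.88 m/s.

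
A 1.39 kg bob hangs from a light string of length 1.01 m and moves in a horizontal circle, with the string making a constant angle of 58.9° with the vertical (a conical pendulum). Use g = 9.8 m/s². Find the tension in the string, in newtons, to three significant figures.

26.4 N

Vertically the bob has no acceleration, so T cosθ = mg.
T = mg/cosθ = 1.39 × 9.8 / cos 58.9° = 13.62/0.5165 = 26.37 N.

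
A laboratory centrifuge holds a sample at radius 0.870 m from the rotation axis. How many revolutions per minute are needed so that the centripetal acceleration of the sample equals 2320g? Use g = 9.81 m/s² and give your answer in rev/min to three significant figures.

Require ω²r = 2320g, so ω = √(2320 × 9.81/0.870) = 161.7 rad/s.
In rev/min: ω × 60/(2π) = 161.7 × 60/(2π) = 1545 rev/min.

1540 rev/min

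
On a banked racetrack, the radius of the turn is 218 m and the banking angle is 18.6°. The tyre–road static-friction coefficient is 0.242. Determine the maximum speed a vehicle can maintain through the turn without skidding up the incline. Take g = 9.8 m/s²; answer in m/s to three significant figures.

36.7 m/s

At the maximum speed, friction acts down the slope at its limiting value f = μN. Radially (horizontal, toward centre): N sinθ + μN cosθ = mv²/r. Vertically: N cosθ − μN sinθ = mg.
Dividing: v² = r g (sinθ + μcosθ)/(cosθ − μsinθ).
sinθ + μcosθ = 0.3190 + 0.242×0.9478 = 0.5483; cosθ − μsinθ = 0.9478 − 0.242×0.3190 = 0.8706.
v² = 218 × 9.8 × 0.5483/0.8706 = 1346 m²/s², so v = 36.68 m/s.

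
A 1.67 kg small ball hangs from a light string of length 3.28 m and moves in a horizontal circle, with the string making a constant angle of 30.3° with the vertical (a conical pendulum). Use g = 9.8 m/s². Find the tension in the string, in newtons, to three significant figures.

Vertically the bob has no acceleration, so T cosθ = mg.
T = mg/cosθ = 1.67 × 9.8 / cos 30.3° = 16.37/0.8634 = 18.96 N.

19.0 N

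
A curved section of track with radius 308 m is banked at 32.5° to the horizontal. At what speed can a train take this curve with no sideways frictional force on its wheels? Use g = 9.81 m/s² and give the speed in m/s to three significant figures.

43.9 m/s

On a frictionless banked curve, N sinθ = mv²/r and N cosθ = mg, so tanθ = v²/(rg).
v = √(r g tanθ) = √(308 × 9.81 × tan 32.5°) = √(308 × 9.81 × 0.6371) = √1925 = 43.87 m/s.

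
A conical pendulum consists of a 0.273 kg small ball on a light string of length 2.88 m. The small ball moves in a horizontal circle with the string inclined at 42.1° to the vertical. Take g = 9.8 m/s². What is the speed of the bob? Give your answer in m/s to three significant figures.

4.13 m/s

The radius of the circle is r = L sinθ = 2.88 × sin 42.1° = 1.931 m.
Horizontally T sinθ = mv²/r and vertically T cosθ = mg, so tanθ = v²/(rg).
v = √(r g tanθ) = √(1.931 × 9.8 × 0.9036) = √17.10 = 4.135 m/s.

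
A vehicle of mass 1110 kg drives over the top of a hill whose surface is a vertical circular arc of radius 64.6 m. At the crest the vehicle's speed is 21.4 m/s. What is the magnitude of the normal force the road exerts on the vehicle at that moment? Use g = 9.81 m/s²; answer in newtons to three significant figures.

At the crest the centripetal acceleration points downward (toward the centre of the arc), so mg − N = mv²/r.
N = m(g − v²/r) = 1110 × (9.81 − (21.4)²/64.6) = 1110 × (9.81 − 7.089) = 1110 × 2.721 = 3020 N.

3020 N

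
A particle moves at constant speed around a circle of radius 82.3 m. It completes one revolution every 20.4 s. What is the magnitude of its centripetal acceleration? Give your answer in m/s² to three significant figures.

7.81 m/s²

v = 2πr/T = 2π × 82.3/20.4 = 25.35 m/s.
a_c = v²/r = (25.35)²/82.3 = 642.5/82.3 = 7.807 m/s².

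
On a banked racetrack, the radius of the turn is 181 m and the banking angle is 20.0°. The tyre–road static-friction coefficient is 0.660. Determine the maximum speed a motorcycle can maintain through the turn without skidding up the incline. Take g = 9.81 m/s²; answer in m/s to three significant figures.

At the maximum speed, friction acts down the slope at its limiting value f = μN. Radially (horizontal, toward centre): N sinθ + μN cosθ = mv²/r. Vertically: N cosθ − μN sinθ = mg.
Dividing: v² = r g (sinθ + μcosθ)/(cosθ − μsinθ).
sinθ + μcosθ = 0.3420 + 0.660×0.9397 = 0.9622; cosθ − μsinθ = 0.9397 − 0.660×0.3420 = 0.7140.
v² = 181 × 9.81 × 0.9622/0.7140 = 2393 m²/s², so v = 48.92 m/s.

48.9 m/s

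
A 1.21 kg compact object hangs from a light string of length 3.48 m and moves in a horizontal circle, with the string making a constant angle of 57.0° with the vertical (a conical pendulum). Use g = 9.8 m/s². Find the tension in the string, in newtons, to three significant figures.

Vertically the bob has no acceleration, so T cosθ = mg.
T = mg/cosθ = 1.21 × 9.8 / cos 57.0° = 11.86/0.5446 = 21.77 N.

21.8 N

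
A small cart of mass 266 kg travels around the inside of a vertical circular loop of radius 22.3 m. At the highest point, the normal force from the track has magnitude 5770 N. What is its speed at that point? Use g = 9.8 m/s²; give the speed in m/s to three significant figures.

26.5 m/s

At the top, N + mg = mv²/r, so v = √(r(N/m + g)) = √(22.3 × (5770/266 + 9.8)) = √(22.3 × 31.49) = √702.3 = 26.50 m/s.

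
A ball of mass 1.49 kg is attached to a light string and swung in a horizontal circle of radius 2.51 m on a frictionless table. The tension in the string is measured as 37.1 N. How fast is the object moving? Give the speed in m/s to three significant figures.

T = m v²/r ⇒ v = √(T r / m) = √(37.1 × 2.51 / 1.49) = √62.50 = 7.906 m/s.

7.91 m/s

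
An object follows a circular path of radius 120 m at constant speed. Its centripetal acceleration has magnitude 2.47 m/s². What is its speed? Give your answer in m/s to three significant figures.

17.2 m/s

a_c = v²/r ⇒ v = √(a_c · r) = √(2.47 × 120) = √296.4 = 17.22 m/s.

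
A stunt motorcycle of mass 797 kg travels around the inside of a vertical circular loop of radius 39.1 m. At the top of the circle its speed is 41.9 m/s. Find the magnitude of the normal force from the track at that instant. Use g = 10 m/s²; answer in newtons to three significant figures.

27800 N

At the top, both N and the weight mg point inward (toward the centre), so N + mg = mv²/r.
N = m(v²/r − g) = 797 × ((41.9)²/39.1 − 10.0) = 797 × (44.90 − 10.0) = 797 × 34.90 = 27820 N.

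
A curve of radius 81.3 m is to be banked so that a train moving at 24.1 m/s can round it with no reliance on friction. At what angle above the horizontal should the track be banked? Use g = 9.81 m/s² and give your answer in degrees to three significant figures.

36.1°

For a frictionless banked turn: horizontally N sinθ = mv²/r and vertically N cosθ = mg.
Dividing: tanθ = v²/(r g) = (24.1)²/(81.3 × 9.81) = 580.8/797.6 = 0.7282.
θ = arctan(0.7282) = 36.06°.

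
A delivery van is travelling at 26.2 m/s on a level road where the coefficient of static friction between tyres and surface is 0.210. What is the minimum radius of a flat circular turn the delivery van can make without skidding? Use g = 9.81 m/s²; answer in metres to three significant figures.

At the limit, μ_s m g = m v²/r, so r_min = v²/(μ_s g) = (26.2)²/(0.210 × 9.81) = 686.4/2.060 = 333.2 m.

333 m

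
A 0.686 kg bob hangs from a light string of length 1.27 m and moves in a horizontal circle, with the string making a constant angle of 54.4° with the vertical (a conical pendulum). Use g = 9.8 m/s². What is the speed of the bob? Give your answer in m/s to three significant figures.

The radius of the circle is r = L sinθ = 1.27 × sin 54.4° = 1.033 m.
Horizontally T sinθ = mv²/r and vertically T cosθ = mg, so tanθ = v²/(rg).
v = √(r g tanθ) = √(1.033 × 9.8 × 1.397) = √14.14 = 3.760 m/s.

3.76 m/s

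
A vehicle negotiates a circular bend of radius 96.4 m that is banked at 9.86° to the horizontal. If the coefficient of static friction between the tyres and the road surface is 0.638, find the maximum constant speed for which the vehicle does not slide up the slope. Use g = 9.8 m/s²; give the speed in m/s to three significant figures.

29.4 m/s

At the maximum speed, friction acts down the slope at its limiting value f = μN. Radially (horizontal, toward centre): N sinθ + μN cosθ = mv²/r. Vertically: N cosθ − μN sinθ = mg.
Dividing: v² = r g (sinθ + μcosθ)/(cosθ − μsinθ).
sinθ + μcosθ = 0.1712 + 0.638×0.9852 = 0.7998; cosθ − μsinθ = 0.9852 − 0.638×0.1712 = 0.8760.
v² = 96.4 × 9.8 × 0.7998/0.8760 = 862.6 m²/s², so v = 29.37 m/s.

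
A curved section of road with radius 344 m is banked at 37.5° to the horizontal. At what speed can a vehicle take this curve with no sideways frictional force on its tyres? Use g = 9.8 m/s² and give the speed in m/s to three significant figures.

On a frictionless banked curve, N sinθ = mv²/r and N cosθ = mg, so tanθ = v²/(rg).
v = √(r g tanθ) = √(344 × 9.8 × tan 37.5°) = √(344 × 9.8 × 0.7673) = √2587 = 50.86 m/s.

50.9 m/s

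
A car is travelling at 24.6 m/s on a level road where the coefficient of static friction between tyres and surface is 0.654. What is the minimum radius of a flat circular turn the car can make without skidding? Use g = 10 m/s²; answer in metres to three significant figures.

At the limit, μ_s m g = m v²/r, so r_min = v²/(μ_s g) = (24.6)²/(0.654 × 10.0) = 605.2/6.540 = 92.53 m.

92.5 m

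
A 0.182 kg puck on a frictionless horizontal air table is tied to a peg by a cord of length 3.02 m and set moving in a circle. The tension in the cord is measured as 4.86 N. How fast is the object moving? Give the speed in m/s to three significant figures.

T = m v²/r ⇒ v = √(T r / m) = √(4.86 × 3.02 / 0.182) = √80.64 = 8.980 m/s.

8.98 m/s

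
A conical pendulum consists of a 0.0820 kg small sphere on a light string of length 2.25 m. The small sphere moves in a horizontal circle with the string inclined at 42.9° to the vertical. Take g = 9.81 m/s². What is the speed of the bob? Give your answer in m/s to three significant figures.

The radius of the circle is r = L sinθ = 2.25 × sin 42.9° = 1.532 m.
Horizontally T sinθ = mv²/r and vertically T cosθ = mg, so tanθ = v²/(rg).
v = √(r g tanθ) = √(1.532 × 9.81 × 0.9293) = √13.96 = 3.737 m/s.

3.74 m/s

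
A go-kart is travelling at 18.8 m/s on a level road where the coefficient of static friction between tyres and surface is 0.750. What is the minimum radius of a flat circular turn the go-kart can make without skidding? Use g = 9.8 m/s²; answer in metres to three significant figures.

48.1 m

At the limit, μ_s m g = m v²/r, so r_min = v²/(μ_s g) = (18.8)²/(0.750 × 9.8) = 353.4/7.350 = 48.09 m.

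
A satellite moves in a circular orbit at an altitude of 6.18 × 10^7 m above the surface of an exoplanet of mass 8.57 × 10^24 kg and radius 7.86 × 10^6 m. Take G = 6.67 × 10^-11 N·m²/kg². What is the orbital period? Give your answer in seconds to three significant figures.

153000 s

r = R + h = 7.86 × 10^6 + 6.18 × 10^7 = 6.966 × 10^7 m. Gravity provides the centripetal force: G M m / r² = m v² / r ⇒ v = √(GM/r) = 2865 m/s.
T = 2πr/v = 2π × 6.966 × 10^7 / 2865 = 152800 s.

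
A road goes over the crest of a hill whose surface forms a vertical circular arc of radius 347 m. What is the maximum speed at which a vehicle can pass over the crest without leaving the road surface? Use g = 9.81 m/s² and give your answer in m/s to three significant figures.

At the crest the centre of the circle is below the vehicle, so the net downward (centripetal) force is mg − N = mv²/r.
The vehicle leaves the road when N → 0, giving v_max = √(g r) = √(9.81 × 347) = 58.34 m/s.

58.3 m/s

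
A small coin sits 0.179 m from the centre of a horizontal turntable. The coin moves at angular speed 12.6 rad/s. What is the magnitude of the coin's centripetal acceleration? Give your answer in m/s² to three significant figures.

28.4 m/s²

v = ωr = 12.6 × 0.179 = 2.255 m/s.
a_c = v²/r = (2.255)²/0.179 = 5.087/0.179 = 28.42 m/s².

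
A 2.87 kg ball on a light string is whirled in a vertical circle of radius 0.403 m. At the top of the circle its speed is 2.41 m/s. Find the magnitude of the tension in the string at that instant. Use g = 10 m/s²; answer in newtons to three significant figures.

At the top, both T and the weight mg point inward (toward the centre), so T + mg = mv²/r.
T = m(v²/r − g) = 2.87 × ((2.41)²/0.403 − 10.0) = 2.87 × (14.41 − 10.0) = 2.87 × 4.412 = 12.66 N.

12.7 N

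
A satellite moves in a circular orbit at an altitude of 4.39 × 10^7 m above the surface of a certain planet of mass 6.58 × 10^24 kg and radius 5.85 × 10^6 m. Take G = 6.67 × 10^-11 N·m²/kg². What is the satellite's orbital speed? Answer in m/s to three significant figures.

2970 m/s

Orbital radius r = R + h = 5.85 × 10^6 + 4.39 × 10^7 = 4.975 × 10^7 m.
Gravity supplies the centripetal force: G M m / r² = m v² / r, so v = √(GM/r).
v = √(6.67 × 10^-11 × 6.58 × 10^24 / 4.975 × 10^7) = √(8.822 × 10^6) = 2970 m/s.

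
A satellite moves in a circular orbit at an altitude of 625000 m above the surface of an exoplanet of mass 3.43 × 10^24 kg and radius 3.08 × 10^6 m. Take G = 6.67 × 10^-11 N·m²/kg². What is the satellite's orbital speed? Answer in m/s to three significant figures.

Orbital radius r = R + h = 3.08 × 10^6 + 625000 = 3.705 × 10^6 m.
Gravity supplies the centripetal force: G M m / r² = m v² / r, so v = √(GM/r).
v = √(6.67 × 10^-11 × 3.43 × 10^24 / 3.705 × 10^6) = √(6.175 × 10^7) = 7858 m/s.

7860 m/s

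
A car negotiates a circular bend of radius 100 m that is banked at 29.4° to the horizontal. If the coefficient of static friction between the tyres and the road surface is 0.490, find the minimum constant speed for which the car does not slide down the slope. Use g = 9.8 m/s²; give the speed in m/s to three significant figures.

At the minimum speed, friction acts up the slope at its limiting value f = μN. Radially (horizontal, toward centre): N sinθ − μN cosθ = mv²/r. Vertically: N cosθ + μN sinθ = mg.
Dividing: v² = r g (sinθ − μcosθ)/(cosθ + μsinθ).
sinθ − μcosθ = 0.4909 − 0.490×0.8712 = 0.06401; cosθ + μsinθ = 0.8712 + 0.490×0.4909 = 1.112.
v² = 100 × 9.8 × 0.06401/1.112 = 56.42 m²/s², so v = 7.512 m/s.

7.51 m/s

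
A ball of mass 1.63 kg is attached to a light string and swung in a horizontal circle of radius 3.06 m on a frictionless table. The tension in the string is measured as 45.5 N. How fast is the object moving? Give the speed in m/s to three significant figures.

T = m v²/r ⇒ v = √(T r / m) = √(45.5 × 3.06 / 1.63) = √85.42 = 9.242 m/s.

9.24 m/s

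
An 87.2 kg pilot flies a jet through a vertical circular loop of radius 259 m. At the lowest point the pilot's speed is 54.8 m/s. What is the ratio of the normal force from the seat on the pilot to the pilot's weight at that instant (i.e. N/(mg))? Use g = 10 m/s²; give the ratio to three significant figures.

At the bottom, N − mg = mv²/r, so N = m(v²/r + g) and N/(mg) = v²/(rg) + 1 = (54.8)²/(259 × 10.0) + 1 = 1.159 + 1 = 2.159.

2.16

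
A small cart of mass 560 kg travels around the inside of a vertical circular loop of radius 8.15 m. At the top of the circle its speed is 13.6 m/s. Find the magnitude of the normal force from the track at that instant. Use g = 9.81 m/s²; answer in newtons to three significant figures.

7220 N

At the top, both N and the weight mg point inward (toward the centre), so N + mg = mv²/r.
N = m(v²/r − g) = 560 × ((13.6)²/8.15 − 9.81) = 560 × (22.69 − 9.81) = 560 × 12.88 = 7215 N.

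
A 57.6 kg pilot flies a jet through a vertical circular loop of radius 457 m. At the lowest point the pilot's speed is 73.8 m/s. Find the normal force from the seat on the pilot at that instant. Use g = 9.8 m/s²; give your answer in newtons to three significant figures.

At the lowest point, N points up (toward the centre) and the weight mg points down (away from the centre), so the net inward force is N − mg = mv²/r.
N = m(v²/r + g) = 57.6 × ((73.8)²/457 + 9.8) = 57.6 × (11.92 + 9.8) = 57.6 × 21.72 = 1251 N.

1250 N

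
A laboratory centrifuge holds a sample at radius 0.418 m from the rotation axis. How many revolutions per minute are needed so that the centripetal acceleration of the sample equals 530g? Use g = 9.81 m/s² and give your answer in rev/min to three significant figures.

Require ω²r = 530g, so ω = √(530 × 9.81/0.418) = 111.5 rad/s.
In rev/min: ω × 60/(2π) = 111.5 × 60/(2π) = 1065 rev/min.

1070 rev/min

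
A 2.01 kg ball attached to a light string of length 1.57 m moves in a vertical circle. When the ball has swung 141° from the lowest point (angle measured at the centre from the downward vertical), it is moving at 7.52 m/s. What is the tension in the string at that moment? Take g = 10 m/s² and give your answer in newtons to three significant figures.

Take the radial direction toward the centre of the circle as positive. The component of the weight along the string toward the centre is −mg cos φ (φ measured from the bottom), so Newton's second law along the string gives T − mg cos φ = m v²/r.
cos 141° = -0.7771, so T = m(v²/r + g cos φ) = 2.01 × ((7.52)²/1.57 + 10.0 × -0.7771) = 2.01 × (36.02 + (-7.771)) = 2.01 × 28.25 = 56.78 N.

56.8 N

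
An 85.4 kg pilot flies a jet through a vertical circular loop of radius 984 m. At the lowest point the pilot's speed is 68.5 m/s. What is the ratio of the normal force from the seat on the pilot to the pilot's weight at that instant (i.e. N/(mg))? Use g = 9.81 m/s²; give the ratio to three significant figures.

1.49

At the bottom, N − mg = mv²/r, so N = m(v²/r + g) and N/(mg) = v²/(rg) + 1 = (68.5)²/(984 × 9.81) + 1 = 0.4861 + 1 = 1.486.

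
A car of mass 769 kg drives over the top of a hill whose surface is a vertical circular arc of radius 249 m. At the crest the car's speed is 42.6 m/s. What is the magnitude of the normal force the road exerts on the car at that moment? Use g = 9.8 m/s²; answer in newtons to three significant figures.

At the crest the centripetal acceleration points downward (toward the centre of the arc), so mg − N = mv²/r.
N = m(g − v²/r) = 769 × (9.8 − (42.6)²/249) = 769 × (9.8 − 7.288) = 769 × 2.512 = 1932 N.

1930 N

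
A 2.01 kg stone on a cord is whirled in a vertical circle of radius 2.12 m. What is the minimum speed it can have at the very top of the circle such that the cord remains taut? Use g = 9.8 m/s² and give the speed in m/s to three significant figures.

At the highest point the centre is directly below, so both the weight and T act inward: T + mg = mv²/r.
At minimum speed T → 0, so mg = mv_min²/r ⇒ v_min = √(g r) = √(9.8 × 2.12) = 4.558 m/s.

4.56 m/s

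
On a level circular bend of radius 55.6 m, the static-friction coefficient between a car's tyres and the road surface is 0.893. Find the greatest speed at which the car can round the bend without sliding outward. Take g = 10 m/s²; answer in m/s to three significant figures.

On a flat curve, static friction is the only horizontal force, so it must supply the full centripetal force: μ_s m g = m v²/r.
Mass cancels: v_max = √(μ_s g r) = √(0.893 × 10.0 × 55.6) = √496.5 = 22.28 m/s.

22.3 m/s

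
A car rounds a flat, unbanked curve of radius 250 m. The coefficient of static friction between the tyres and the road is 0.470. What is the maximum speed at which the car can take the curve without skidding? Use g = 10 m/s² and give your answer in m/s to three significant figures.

34.3 m/s

On a flat curve, static friction is the only horizontal force, so it must supply the full centripetal force: μ_s m g = m v²/r.
Mass cancels: v_max = √(μ_s g r) = √(0.470 × 10.0 × 250) = √1175 = 34.28 m/s.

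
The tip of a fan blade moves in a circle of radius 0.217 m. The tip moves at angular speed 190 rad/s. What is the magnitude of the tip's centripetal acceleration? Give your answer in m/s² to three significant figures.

7830 m/s²

v = ωr = 190 × 0.217 = 41.23 m/s.
a_c = v²/r = (41.23)²/0.217 = 1700/0.217 = 7834 m/s².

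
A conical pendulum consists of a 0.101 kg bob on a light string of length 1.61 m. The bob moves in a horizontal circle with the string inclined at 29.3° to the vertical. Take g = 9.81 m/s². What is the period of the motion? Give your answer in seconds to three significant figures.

r = L sinθ = 0.7879 m. From T sinθ = mω²r and T cosθ = mg: tanθ = ω²r/g, so ω² = g tanθ / r = g/(L cosθ).
ω = √(g/(L cosθ)) = √(9.81/(1.61 × 0.8721)) = √6.987 = 2.643 rad/s.
Period = 2π/ω = 2.377 s.

2.38 s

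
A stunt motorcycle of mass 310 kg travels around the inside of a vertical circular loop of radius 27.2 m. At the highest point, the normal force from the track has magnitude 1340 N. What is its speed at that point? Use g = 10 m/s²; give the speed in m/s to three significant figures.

At the top, N + mg = mv²/r, so v = √(r(N/m + g)) = √(27.2 × (1340/310 + 10.0)) = √(27.2 × 14.32) = √389.6 = 19.74 m/s.

19.7 m/s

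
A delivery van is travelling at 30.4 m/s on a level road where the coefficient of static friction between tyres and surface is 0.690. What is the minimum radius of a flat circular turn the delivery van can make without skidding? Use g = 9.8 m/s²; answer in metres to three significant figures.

At the limit, μ_s m g = m v²/r, so r_min = v²/(μ_s g) = (30.4)²/(0.690 × 9.8) = 924.2/6.762 = 136.7 m.

137 m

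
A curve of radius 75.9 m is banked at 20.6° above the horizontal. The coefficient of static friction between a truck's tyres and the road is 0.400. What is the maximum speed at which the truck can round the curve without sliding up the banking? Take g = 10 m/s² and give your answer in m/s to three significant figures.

At the maximum speed, friction acts down the slope at its limiting value f = μN. Radially (horizontal, toward centre): N sinθ + μN cosθ = mv²/r. Vertically: N cosθ − μN sinθ = mg.
Dividing: v² = r g (sinθ + μcosθ)/(cosθ − μsinθ).
sinθ + μcosθ = 0.3518 + 0.400×0.9361 = 0.7263; cosθ − μsinθ = 0.9361 − 0.400×0.3518 = 0.7953.
v² = 75.9 × 10.0 × 0.7263/0.7953 = 693.1 m²/s², so v = 26.33 m/s.

26.3 m/s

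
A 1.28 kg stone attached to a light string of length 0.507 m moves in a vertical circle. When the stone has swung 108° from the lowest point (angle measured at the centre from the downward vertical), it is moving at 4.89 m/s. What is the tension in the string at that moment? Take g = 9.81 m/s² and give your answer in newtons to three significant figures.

56.5 N

Take the radial direction toward the centre of the circle as positive. The component of the weight along the string toward the centre is −mg cos φ (φ measured from the bottom), so Newton's second law along the string gives T − mg cos φ = m v²/r.
cos 108° = -0.3090, so T = m(v²/r + g cos φ) = 1.28 × ((4.89)²/0.507 + 9.81 × -0.3090) = 1.28 × (47.16 + (-3.031)) = 1.28 × 44.13 = 56.49 N.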